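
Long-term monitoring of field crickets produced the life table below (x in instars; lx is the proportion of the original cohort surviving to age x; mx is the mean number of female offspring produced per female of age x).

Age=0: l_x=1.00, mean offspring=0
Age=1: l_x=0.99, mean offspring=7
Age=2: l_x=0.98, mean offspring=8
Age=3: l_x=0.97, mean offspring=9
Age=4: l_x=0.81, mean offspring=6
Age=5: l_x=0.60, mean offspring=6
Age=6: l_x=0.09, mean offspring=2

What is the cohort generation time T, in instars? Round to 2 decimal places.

lx·mx: 0, 6.93, 7.84, 8.73, 4.86, 3.6, 0.18 → R0 = 32.14
x·lx·mx: 0, 6.93, 15.68, 26.19, 19.44, 18, 1.08 → Σ = 87.32
T = 87.32 / 32.14 = 2.716864… → 2.72

2.72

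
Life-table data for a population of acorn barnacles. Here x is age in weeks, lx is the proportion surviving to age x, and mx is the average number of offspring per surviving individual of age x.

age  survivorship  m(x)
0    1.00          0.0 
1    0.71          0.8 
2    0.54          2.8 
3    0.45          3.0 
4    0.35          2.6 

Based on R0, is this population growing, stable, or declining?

growing

R0 = Σ lx·mx = 0 + 0.568 + 1.512 + 1.35 + 0.91 = 4.34
R0 > 1, so the population is growing.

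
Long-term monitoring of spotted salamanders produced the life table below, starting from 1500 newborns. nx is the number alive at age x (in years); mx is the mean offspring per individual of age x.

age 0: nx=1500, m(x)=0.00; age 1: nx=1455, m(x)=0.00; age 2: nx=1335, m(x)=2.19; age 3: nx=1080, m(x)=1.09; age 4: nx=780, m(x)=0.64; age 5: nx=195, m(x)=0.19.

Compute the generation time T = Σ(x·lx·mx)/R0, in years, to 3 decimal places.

lx = nx/n0 = nx/1500: 1, 0.97, 0.89, 0.72, 0.52, 0.13
lx·mx: 0, 0, 1.9491, 0.7848, 0.3328, 0.0247 → R0 = 3.0914
x·lx·mx: 0, 0, 3.8982, 2.3544, 1.3312, 0.1235 → Σ = 7.7073
T = 7.7073 / 3.0914 = 2.493142… → 2.493

2.493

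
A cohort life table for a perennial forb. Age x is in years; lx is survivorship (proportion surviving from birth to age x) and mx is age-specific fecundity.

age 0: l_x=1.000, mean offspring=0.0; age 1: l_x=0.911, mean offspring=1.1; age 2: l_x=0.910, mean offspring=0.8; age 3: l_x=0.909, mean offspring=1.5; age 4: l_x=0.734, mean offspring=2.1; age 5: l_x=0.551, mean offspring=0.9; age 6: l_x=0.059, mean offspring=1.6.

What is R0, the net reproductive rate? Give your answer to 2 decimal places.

5.23

lx·mx by age: 0, 1.0021, 0.728, 1.3635, 1.5414, 0.4959, 0.0944
R0 = Σ lx·mx = 5.2253 → 5.23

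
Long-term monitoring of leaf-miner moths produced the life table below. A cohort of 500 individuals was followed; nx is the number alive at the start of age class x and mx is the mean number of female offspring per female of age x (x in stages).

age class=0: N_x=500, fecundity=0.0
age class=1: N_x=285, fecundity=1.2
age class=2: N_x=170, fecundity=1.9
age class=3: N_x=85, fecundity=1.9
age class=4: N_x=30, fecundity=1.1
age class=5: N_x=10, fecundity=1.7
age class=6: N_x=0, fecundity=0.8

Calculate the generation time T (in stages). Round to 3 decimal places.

1.928

lx = nx/n0 = nx/500: 1, 0.57, 0.34, 0.17, 0.06, 0.02, 0
lx·mx: 0, 0.684, 0.646, 0.323, 0.066, 0.034, 0 → R0 = 1.753
x·lx·mx: 0, 0.684, 1.292, 0.969, 0.264, 0.17, 0 → Σ = 3.379
T = 3.379 / 1.753 = 1.927553… → 1.928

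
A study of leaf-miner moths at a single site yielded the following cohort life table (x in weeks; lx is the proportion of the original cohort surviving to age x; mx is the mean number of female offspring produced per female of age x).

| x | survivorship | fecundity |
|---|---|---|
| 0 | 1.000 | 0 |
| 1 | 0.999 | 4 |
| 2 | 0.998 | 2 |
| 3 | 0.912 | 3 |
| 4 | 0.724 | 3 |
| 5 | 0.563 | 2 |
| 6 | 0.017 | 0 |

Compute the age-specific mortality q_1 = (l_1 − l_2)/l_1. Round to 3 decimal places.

0.001

q_1 = (l_1 − l_2) / l_1 = (0.999 − 0.998) / 0.999
     = 0.001 / 0.999 = 0.001001… → 0.001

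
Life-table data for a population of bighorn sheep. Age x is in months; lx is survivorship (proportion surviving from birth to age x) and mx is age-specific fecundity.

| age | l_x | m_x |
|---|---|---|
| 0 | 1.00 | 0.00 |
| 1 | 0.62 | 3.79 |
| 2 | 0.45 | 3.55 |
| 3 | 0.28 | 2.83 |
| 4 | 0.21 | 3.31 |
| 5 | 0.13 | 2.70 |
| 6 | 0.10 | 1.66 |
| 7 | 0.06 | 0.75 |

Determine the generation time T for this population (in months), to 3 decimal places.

lx·mx: 0, 2.3498, 1.5975, 0.7924, 0.6951, 0.351, 0.166, 0.045 → R0 = 5.9968
x·lx·mx: 0, 2.3498, 3.195, 2.3772, 2.7804, 1.755, 0.996, 0.315 → Σ = 13.7684
T = 13.7684 / 5.9968 = 2.295958… → 2.296

2.296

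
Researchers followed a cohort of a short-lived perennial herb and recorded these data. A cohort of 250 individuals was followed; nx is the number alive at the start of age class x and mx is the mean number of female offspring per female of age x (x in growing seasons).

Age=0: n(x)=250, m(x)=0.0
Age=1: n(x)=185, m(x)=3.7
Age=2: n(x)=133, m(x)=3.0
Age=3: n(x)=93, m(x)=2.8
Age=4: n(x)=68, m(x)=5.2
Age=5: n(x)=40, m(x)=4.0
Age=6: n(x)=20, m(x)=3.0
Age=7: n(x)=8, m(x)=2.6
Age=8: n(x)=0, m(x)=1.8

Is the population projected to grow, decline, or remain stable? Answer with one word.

growing

lx = nx/n0 = nx/250: 1, 0.74, 0.532, 0.372, 0.272, 0.16, 0.08, 0.032, 0
R0 = Σ lx·mx = 0 + 2.738 + 1.596 + 1.0416 + 1.4144 + 0.64 + 0.24 + 0.0832 + 0 = 7.7532
R0 > 1, so the population is growing.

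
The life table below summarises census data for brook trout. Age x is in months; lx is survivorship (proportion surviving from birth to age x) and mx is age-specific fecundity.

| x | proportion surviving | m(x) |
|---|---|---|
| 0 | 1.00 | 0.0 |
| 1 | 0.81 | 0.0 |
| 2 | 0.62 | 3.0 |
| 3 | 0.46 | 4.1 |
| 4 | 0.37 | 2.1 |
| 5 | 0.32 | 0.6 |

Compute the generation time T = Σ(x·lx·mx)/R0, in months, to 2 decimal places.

lx·mx: 0, 0, 1.86, 1.886, 0.777, 0.192 → R0 = 4.715
x·lx·mx: 0, 0, 3.72, 5.658, 3.108, 0.96 → Σ = 13.446
T = 13.446 / 4.715 = 2.85175… → 2.85

2.85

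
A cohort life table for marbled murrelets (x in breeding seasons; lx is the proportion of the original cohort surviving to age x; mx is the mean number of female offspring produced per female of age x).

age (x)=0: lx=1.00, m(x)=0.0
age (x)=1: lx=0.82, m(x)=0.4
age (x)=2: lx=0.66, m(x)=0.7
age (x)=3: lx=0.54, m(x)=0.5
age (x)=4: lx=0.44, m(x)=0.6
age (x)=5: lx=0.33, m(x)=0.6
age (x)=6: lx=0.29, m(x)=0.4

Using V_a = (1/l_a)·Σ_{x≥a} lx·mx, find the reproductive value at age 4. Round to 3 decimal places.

lx·mx for x ≥ 4: 0.264, 0.198, 0.116 → sum = 0.578
V_4 = 0.578 / l_4 = 0.578 / 0.44 = 1.313636… → 1.314

1.314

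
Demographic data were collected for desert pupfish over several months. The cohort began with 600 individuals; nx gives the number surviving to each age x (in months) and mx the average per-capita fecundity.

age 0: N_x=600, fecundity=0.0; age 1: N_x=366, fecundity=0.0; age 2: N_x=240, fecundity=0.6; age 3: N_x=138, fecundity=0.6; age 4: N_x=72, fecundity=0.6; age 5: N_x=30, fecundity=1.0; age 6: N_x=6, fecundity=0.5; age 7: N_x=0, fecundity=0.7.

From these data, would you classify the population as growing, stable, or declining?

lx = nx/n0 = nx/600: 1, 0.61, 0.4, 0.23, 0.12, 0.05, 0.01, 0
R0 = Σ lx·mx = 0 + 0 + 0.24 + 0.138 + 0.072 + 0.05 + 0.005 + 0 = 0.505
R0 < 1, so the population is declining.

declining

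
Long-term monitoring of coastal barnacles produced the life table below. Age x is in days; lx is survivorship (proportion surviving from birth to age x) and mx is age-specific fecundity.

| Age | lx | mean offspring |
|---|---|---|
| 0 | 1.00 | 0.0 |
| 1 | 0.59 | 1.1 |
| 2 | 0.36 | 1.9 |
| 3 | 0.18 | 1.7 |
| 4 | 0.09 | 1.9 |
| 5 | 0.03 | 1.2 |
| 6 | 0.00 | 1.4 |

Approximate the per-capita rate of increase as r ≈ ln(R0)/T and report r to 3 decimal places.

0.298

R0 = Σ lx·mx = 0 + 0.649 + 0.684 + 0.306 + 0.171 + 0.036 + 0 = 1.846
Σ x·lx·mx = 3.799; T = 3.799/1.846 = 2.05796…
r ≈ ln(R0)/T = ln(1.846)/2.05796… = 0.29788… → 0.298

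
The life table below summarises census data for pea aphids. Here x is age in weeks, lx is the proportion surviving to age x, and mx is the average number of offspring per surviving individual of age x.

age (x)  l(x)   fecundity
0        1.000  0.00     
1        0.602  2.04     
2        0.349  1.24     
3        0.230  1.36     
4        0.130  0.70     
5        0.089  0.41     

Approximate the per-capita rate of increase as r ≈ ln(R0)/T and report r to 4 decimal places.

R0 = Σ lx·mx = 0 + 1.22808 + 0.43276 + 0.3128 + 0.091 + 0.03649 = 2.10113
Σ x·lx·mx = 3.57845; T = 3.57845/2.10113 = 1.70311…
r ≈ ln(R0)/T = ln(2.10113)/1.70311… = 0.435953… → 0.4360

0.4360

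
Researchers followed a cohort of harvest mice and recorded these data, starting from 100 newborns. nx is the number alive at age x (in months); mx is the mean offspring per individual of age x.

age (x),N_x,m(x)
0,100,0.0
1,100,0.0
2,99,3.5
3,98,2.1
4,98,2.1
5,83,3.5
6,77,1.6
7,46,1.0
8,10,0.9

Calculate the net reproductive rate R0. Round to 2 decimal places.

12.27

lx = nx/n0 = nx/100: 1, 1, 0.99, 0.98, 0.98, 0.83, 0.77, 0.46, 0.1
lx·mx by age: 0, 0, 3.465, 2.058, 2.058, 2.905, 1.232, 0.46, 0.09
R0 = Σ lx·mx = 12.268 → 12.27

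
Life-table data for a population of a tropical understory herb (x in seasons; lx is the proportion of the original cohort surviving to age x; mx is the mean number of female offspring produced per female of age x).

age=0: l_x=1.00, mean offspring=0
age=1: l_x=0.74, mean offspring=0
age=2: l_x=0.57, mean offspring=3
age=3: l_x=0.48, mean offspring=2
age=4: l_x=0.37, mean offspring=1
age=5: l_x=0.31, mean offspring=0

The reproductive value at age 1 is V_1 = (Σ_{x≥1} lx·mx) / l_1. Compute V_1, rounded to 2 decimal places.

lx·mx for x ≥ 1: 0, 1.71, 0.96, 0.37, 0 → sum = 3.04
V_1 = 3.04 / l_1 = 3.04 / 0.74 = 4.108108… → 4.11

4.11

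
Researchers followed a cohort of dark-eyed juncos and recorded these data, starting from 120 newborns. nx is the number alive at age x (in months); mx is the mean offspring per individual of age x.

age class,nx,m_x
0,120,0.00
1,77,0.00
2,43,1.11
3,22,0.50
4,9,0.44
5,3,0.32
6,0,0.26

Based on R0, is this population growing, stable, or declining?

declining

lx = nx/n0 = nx/120: 1, 0.64167…, 0.35833…, 0.18333…, 0.075, 0.025, 0
R0 = Σ lx·mx = 0 + 0 + 0.39775… + 0.091667… + 0.033 + 0.008 + 0 = 0.530417…
R0 < 1, so the population is declining.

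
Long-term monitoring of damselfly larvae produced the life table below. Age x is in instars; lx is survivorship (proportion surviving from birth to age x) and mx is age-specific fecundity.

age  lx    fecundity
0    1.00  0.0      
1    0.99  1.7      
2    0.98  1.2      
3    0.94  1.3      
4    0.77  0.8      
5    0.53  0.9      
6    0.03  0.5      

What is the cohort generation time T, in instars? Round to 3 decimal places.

lx·mx: 0, 1.683, 1.176, 1.222, 0.616, 0.477, 0.015 → R0 = 5.189
x·lx·mx: 0, 1.683, 2.352, 3.666, 2.464, 2.385, 0.09 → Σ = 12.64
T = 12.64 / 5.189 = 2.435922… → 2.436

2.436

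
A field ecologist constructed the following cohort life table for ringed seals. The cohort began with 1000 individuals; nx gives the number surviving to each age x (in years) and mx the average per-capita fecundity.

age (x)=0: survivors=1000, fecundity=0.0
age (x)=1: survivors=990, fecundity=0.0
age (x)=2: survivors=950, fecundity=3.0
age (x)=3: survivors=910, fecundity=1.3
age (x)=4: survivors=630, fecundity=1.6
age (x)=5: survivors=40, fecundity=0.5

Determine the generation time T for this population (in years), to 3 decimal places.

lx = nx/n0 = nx/1000: 1, 0.99, 0.95, 0.91, 0.63, 0.04
lx·mx: 0, 0, 2.85, 1.183, 1.008, 0.02 → R0 = 5.061
x·lx·mx: 0, 0, 5.7, 3.549, 4.032, 0.1 → Σ = 13.381
T = 13.381 / 5.061 = 2.643944… → 2.644

2.644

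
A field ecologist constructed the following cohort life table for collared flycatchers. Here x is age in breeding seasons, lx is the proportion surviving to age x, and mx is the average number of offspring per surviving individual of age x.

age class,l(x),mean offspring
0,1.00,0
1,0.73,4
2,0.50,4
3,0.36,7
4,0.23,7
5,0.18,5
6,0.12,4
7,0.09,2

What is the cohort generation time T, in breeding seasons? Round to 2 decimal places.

2.79

lx·mx: 0, 2.92, 2, 2.52, 1.61, 0.9, 0.48, 0.18 → R0 = 10.61
x·lx·mx: 0, 2.92, 4, 7.56, 6.44, 4.5, 2.88, 1.26 → Σ = 29.56
T = 29.56 / 10.61 = 2.786051… → 2.79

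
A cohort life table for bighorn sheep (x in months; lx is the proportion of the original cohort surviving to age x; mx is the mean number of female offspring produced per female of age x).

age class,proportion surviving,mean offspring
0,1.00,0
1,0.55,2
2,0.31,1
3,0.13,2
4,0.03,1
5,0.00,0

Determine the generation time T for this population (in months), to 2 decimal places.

lx·mx: 0, 1.1, 0.31, 0.26, 0.03, 0 → R0 = 1.7
x·lx·mx: 0, 1.1, 0.62, 0.78, 0.12, 0 → Σ = 2.62
T = 2.62 / 1.7 = 1.541176… → 1.54

1.54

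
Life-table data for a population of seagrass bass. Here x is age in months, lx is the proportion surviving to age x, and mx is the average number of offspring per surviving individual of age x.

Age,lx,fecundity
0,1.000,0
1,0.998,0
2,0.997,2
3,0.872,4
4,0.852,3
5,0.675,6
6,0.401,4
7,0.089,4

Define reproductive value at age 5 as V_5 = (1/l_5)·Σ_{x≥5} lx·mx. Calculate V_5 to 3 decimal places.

8.904

lx·mx for x ≥ 5: 4.05, 1.604, 0.356 → sum = 6.01
V_5 = 6.01 / l_5 = 6.01 / 0.675 = 8.903704… → 8.904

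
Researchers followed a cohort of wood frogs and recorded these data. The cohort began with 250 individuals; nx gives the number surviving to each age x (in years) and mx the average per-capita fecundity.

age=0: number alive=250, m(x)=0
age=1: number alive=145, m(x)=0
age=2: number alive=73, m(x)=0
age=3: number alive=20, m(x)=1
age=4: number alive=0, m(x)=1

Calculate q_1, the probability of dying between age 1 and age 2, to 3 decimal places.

0.497

lx = nx/n0 = nx/250: 1, 0.58, 0.292, 0.08, 0
q_1 = (l_1 − l_2) / l_1 = (0.58 − 0.292) / 0.58
     = 0.288 / 0.58 = 0.496552… → 0.497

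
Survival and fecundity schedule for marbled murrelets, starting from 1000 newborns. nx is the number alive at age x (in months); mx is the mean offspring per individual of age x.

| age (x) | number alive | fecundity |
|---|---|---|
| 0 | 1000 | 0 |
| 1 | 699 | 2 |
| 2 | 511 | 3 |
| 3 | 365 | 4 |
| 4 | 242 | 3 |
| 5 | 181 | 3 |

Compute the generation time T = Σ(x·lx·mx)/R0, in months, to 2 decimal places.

2.56

lx = nx/n0 = nx/1000: 1, 0.699, 0.511, 0.365, 0.242, 0.181
lx·mx: 0, 1.398, 1.533, 1.46, 0.726, 0.543 → R0 = 5.66
x·lx·mx: 0, 1.398, 3.066, 4.38, 2.904, 2.715 → Σ = 14.463
T = 14.463 / 5.66 = 2.5553… → 2.56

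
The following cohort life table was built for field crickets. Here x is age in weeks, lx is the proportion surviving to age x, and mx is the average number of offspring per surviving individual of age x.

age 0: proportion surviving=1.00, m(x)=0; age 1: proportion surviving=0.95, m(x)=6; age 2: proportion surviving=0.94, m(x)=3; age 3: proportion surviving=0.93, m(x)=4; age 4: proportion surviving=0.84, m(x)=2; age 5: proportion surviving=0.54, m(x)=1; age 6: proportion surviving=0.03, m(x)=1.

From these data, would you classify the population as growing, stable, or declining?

growing

R0 = Σ lx·mx = 0 + 5.7 + 2.82 + 3.72 + 1.68 + 0.54 + 0.03 = 14.49
R0 > 1, so the population is growing.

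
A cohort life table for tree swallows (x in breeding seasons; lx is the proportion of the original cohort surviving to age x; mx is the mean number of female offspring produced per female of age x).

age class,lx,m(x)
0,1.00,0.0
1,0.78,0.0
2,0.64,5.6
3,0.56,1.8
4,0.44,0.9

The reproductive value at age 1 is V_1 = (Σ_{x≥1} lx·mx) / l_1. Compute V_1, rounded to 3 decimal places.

6.395

lx·mx for x ≥ 1: 0, 3.584, 1.008, 0.396 → sum = 4.988
V_1 = 4.988 / l_1 = 4.988 / 0.78 = 6.394872… → 6.395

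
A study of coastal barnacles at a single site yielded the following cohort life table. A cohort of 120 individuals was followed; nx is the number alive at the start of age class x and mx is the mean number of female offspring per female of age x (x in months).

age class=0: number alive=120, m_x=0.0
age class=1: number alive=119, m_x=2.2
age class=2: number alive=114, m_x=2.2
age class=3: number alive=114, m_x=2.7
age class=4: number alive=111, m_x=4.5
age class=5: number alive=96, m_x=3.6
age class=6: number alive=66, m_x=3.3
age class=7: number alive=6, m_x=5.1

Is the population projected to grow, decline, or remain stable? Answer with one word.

growing

lx = nx/n0 = nx/120: 1, 0.99167…, 0.95, 0.95, 0.925, 0.8, 0.55, 0.05
R0 = Σ lx·mx = 0 + 2.181667… + 2.09 + 2.565 + 4.1625 + 2.88 + 1.815 + 0.255 = 15.949167…
R0 > 1, so the population is growing.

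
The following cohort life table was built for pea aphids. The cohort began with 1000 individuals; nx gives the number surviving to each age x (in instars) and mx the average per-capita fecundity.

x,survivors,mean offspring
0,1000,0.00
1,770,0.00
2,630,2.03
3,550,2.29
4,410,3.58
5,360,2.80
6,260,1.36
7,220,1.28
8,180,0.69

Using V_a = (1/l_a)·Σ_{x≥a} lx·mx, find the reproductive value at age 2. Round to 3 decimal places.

lx = nx/n0 = nx/1000: 1, 0.77, 0.63, 0.55, 0.41, 0.36, 0.26, 0.22, 0.18
lx·mx for x ≥ 2: 1.2789, 1.2595, 1.4678, 1.008, 0.3536, 0.2816, 0.1242 → sum = 5.7736
V_2 = 5.7736 / l_2 = 5.7736 / 0.63 = 9.164444… → 9.164

9.164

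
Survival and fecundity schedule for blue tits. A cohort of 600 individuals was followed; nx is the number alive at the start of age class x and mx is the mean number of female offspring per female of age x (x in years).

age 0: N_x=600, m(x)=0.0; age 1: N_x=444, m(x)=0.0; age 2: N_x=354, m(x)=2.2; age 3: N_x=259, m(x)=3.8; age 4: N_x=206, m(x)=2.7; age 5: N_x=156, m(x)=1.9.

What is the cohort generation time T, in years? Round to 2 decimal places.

3.14

lx = nx/n0 = nx/600: 1, 0.74, 0.59, 0.43167…, 0.34333…, 0.26
lx·mx: 0, 0, 1.298, 1.640333…, 0.927…, 0.494 → R0 = 4.359333…
x·lx·mx: 0, 0, 2.596, 4.921…, 3.708…, 2.47 → Σ = 13.695…
T = 13.695… / 4.359333… = 3.141535… → 3.14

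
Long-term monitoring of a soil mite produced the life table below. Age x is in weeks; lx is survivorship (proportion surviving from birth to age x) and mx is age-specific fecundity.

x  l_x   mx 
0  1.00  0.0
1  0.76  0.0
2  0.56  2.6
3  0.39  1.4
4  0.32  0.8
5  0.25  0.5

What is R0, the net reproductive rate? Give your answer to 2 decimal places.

lx·mx by age: 0, 0, 1.456, 0.546, 0.256, 0.125
R0 = Σ lx·mx = 2.383 → 2.38

2.38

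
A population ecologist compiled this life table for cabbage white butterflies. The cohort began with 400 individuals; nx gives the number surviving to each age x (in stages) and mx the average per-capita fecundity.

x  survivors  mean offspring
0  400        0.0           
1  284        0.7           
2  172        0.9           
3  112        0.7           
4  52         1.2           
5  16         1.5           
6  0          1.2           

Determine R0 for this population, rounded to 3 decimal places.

1.296

lx = nx/n0 = nx/400: 1, 0.71, 0.43, 0.28, 0.13, 0.04, 0
lx·mx by age: 0, 0.497, 0.387, 0.196, 0.156, 0.06, 0
R0 = Σ lx·mx = 1.296 → 1.296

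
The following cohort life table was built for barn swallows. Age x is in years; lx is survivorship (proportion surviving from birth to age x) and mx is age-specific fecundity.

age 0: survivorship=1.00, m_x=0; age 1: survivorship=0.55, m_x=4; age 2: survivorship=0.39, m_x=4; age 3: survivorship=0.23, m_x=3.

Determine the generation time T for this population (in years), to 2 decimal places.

1.66

lx·mx: 0, 2.2, 1.56, 0.69 → R0 = 4.45
x·lx·mx: 0, 2.2, 3.12, 2.07 → Σ = 7.39
T = 7.39 / 4.45 = 1.660674… → 1.66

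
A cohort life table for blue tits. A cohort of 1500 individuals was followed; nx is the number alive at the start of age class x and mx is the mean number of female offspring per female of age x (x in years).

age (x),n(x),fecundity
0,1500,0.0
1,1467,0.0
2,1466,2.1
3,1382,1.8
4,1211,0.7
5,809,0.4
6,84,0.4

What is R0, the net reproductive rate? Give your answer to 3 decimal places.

lx = nx/n0 = nx/1500: 1, 0.978, 0.97733…, 0.92133…, 0.80733…, 0.53933…, 0.056
lx·mx by age: 0, 0, 2.0524…, 1.6584…, 0.565133…, 0.215733…, 0.0224
R0 = Σ lx·mx = 4.514067… → 4.514

4.514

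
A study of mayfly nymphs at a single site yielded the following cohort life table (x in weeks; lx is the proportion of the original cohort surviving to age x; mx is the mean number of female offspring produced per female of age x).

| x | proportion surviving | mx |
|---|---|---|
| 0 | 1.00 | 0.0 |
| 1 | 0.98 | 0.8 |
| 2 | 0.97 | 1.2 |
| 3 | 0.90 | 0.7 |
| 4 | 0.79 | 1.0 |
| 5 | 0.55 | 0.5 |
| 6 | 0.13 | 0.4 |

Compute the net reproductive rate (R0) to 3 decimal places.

lx·mx by age: 0, 0.784, 1.164, 0.63, 0.79, 0.275, 0.052
R0 = Σ lx·mx = 3.695 → 3.695

3.695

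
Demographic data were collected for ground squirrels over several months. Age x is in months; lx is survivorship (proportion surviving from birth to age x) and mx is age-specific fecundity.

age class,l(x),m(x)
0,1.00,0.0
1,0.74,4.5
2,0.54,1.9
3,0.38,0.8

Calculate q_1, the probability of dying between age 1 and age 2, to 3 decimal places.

0.270

q_1 = (l_1 − l_2) / l_1 = (0.74 − 0.54) / 0.74
     = 0.2 / 0.74 = 0.27027… → 0.270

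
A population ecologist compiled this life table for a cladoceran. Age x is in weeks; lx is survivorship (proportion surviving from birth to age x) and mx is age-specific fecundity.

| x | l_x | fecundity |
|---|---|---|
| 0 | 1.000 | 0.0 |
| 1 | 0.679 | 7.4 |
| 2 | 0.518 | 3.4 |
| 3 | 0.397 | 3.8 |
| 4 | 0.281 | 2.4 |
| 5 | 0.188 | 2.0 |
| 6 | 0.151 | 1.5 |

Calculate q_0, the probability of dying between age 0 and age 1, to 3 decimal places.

0.321

q_0 = (l_0 − l_1) / l_0 = (1 − 0.679) / 1
     = 0.321 / 1 = 0.321 → 0.321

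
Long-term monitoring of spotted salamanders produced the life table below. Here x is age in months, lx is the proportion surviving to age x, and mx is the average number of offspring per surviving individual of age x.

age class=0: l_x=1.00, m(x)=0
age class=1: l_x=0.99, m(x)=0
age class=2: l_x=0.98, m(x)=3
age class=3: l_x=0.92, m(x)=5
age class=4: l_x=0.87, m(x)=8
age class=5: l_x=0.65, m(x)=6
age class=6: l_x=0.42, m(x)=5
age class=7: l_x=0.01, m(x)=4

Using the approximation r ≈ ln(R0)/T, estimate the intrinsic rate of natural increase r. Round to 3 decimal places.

R0 = Σ lx·mx = 0 + 0 + 2.94 + 4.6 + 6.96 + 3.9 + 2.1 + 0.04 = 20.54
Σ x·lx·mx = 79.9; T = 79.9/20.54 = 3.88997…
r ≈ ln(R0)/T = ln(20.54)/3.88997… = 0.77697… → 0.777

0.777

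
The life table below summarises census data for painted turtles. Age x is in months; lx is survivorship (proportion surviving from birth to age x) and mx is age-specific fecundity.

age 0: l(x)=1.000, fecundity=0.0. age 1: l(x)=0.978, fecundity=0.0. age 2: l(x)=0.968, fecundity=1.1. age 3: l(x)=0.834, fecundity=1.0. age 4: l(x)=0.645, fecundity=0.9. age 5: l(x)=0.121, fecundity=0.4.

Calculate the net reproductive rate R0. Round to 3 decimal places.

2.528

lx·mx by age: 0, 0, 1.0648, 0.834, 0.5805, 0.0484
R0 = Σ lx·mx = 2.5277 → 2.528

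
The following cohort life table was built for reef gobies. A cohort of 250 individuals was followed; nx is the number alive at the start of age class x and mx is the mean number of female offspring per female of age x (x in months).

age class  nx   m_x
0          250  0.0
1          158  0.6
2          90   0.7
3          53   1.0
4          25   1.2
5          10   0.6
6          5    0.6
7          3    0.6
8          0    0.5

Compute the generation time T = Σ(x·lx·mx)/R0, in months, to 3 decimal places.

lx = nx/n0 = nx/250: 1, 0.632, 0.36, 0.212, 0.1, 0.04, 0.02, 0.012, 0
lx·mx: 0, 0.3792, 0.252, 0.212, 0.12, 0.024, 0.012, 0.0072, 0 → R0 = 1.0064
x·lx·mx: 0, 0.3792, 0.504, 0.636, 0.48, 0.12, 0.072, 0.0504, 0 → Σ = 2.2416
T = 2.2416 / 1.0064 = 2.227345… → 2.227

2.227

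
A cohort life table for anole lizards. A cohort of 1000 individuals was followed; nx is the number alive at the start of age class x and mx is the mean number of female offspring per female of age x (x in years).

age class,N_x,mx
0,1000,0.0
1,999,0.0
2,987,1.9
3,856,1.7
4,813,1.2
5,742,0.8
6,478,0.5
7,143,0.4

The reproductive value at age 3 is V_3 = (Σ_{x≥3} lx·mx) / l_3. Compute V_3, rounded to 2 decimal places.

3.88

lx = nx/n0 = nx/1000: 1, 0.999, 0.987, 0.856, 0.813, 0.742, 0.478, 0.143
lx·mx for x ≥ 3: 1.4552, 0.9756, 0.5936, 0.239, 0.0572 → sum = 3.3206
V_3 = 3.3206 / l_3 = 3.3206 / 0.856 = 3.879206… → 3.88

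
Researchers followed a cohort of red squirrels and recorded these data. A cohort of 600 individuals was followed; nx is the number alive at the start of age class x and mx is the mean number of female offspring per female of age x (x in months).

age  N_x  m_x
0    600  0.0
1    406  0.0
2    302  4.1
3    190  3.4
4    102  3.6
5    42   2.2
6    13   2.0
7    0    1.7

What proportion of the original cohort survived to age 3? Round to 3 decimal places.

0.317

l_3 = n_3/n_0 = 190/600 = 0.316667… → 0.317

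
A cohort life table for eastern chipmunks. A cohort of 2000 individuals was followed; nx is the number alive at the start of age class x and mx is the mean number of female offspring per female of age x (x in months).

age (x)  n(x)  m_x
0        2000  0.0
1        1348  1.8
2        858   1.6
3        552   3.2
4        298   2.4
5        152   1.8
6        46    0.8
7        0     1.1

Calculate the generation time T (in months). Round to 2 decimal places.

lx = nx/n0 = nx/2000: 1, 0.674, 0.429, 0.276, 0.149, 0.076, 0.023, 0
lx·mx: 0, 1.2132, 0.6864, 0.8832, 0.3576, 0.1368, 0.0184, 0 → R0 = 3.2956
x·lx·mx: 0, 1.2132, 1.3728, 2.6496, 1.4304, 0.684, 0.1104, 0 → Σ = 7.4604
T = 7.4604 / 3.2956 = 2.263746… → 2.26

2.26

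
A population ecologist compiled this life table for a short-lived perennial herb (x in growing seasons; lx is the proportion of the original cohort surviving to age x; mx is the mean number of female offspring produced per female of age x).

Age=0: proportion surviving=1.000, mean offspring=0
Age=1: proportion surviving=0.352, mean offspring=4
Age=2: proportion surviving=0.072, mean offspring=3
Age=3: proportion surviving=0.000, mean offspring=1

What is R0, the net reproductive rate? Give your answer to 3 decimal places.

1.624

lx·mx by age: 0, 1.408, 0.216, 0
R0 = Σ lx·mx = 1.624 → 1.624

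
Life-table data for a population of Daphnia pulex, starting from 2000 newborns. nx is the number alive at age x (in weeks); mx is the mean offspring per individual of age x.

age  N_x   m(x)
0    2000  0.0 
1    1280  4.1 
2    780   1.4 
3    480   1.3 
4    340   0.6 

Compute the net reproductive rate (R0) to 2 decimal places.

3.58

lx = nx/n0 = nx/2000: 1, 0.64, 0.39, 0.24, 0.17
lx·mx by age: 0, 2.624, 0.546, 0.312, 0.102
R0 = Σ lx·mx = 3.584 → 3.58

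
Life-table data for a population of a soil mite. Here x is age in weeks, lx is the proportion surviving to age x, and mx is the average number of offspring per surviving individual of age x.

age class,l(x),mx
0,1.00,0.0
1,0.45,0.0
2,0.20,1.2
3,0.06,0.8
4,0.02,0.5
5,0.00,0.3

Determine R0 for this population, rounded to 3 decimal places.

0.298

lx·mx by age: 0, 0, 0.24, 0.048, 0.01, 0
R0 = Σ lx·mx = 0.298 → 0.298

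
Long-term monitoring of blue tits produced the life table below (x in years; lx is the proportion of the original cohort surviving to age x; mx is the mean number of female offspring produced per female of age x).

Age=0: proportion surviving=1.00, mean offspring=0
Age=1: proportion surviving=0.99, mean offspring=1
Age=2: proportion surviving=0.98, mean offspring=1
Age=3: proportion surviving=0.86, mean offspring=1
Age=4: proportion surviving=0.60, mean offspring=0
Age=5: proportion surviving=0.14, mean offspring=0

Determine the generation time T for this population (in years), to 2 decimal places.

lx·mx: 0, 0.99, 0.98, 0.86, 0, 0 → R0 = 2.83
x·lx·mx: 0, 0.99, 1.96, 2.58, 0, 0 → Σ = 5.53
T = 5.53 / 2.83 = 1.954064… → 1.95

1.95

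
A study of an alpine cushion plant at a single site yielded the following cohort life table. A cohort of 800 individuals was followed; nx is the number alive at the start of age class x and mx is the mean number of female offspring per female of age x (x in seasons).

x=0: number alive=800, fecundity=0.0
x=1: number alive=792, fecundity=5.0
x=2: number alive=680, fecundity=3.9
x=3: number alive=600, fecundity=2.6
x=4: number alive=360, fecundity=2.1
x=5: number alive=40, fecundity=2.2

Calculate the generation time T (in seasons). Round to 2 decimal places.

1.93

lx = nx/n0 = nx/800: 1, 0.99, 0.85, 0.75, 0.45, 0.05
lx·mx: 0, 4.95, 3.315, 1.95, 0.945, 0.11 → R0 = 11.27
x·lx·mx: 0, 4.95, 6.63, 5.85, 3.78, 0.55 → Σ = 21.76
T = 21.76 / 11.27 = 1.93079… → 1.93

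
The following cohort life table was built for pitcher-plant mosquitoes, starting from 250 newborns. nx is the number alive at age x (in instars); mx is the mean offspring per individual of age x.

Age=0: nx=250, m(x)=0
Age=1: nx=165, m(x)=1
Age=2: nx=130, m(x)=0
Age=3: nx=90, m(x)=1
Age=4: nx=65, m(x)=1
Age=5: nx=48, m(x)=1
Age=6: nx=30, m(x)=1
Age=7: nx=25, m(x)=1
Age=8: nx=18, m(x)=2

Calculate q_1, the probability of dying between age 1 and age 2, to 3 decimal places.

lx = nx/n0 = nx/250: 1, 0.66, 0.52, 0.36, 0.26, 0.192, 0.12, 0.1, 0.072
q_1 = (l_1 − l_2) / l_1 = (0.66 − 0.52) / 0.66
     = 0.14 / 0.66 = 0.212121… → 0.212

0.212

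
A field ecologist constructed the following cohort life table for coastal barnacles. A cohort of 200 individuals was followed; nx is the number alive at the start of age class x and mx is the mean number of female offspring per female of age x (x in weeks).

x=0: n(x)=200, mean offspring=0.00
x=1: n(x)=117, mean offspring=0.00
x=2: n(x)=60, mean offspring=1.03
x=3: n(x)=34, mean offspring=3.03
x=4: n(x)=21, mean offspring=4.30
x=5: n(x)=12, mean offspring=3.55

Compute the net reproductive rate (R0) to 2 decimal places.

lx = nx/n0 = nx/200: 1, 0.585, 0.3, 0.17, 0.105, 0.06
lx·mx by age: 0, 0, 0.309, 0.5151, 0.4515, 0.213
R0 = Σ lx·mx = 1.4886 → 1.49

1.49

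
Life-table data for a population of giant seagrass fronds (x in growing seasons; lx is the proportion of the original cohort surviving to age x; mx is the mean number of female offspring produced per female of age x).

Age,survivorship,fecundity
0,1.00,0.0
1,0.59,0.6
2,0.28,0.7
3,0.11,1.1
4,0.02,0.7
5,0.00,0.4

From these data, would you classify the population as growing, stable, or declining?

declining

R0 = Σ lx·mx = 0 + 0.354 + 0.196 + 0.121 + 0.014 + 0 = 0.685
R0 < 1, so the population is declining.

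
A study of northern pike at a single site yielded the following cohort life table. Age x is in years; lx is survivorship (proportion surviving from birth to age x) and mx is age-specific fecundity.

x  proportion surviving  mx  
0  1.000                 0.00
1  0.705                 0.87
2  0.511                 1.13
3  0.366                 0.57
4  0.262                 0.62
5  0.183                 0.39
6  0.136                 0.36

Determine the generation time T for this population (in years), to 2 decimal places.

2.20

lx·mx: 0, 0.61335, 0.57743, 0.20862, 0.16244, 0.07137, 0.04896 → R0 = 1.68217
x·lx·mx: 0, 0.61335, 1.15486, 0.62586, 0.64976, 0.35685, 0.29376 → Σ = 3.69444
T = 3.69444 / 1.68217 = 2.196235… → 2.20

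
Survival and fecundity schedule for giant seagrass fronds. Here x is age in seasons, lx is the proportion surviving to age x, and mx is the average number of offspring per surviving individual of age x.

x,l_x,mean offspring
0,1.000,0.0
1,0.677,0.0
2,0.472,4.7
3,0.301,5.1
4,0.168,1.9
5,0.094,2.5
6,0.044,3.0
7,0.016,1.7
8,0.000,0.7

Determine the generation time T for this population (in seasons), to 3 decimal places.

lx·mx: 0, 0, 2.2184, 1.5351, 0.3192, 0.235, 0.132, 0.0272, 0 → R0 = 4.4669
x·lx·mx: 0, 0, 4.4368, 4.6053, 1.2768, 1.175, 0.792, 0.1904, 0 → Σ = 12.4763
T = 12.4763 / 4.4669 = 2.793056… → 2.793

2.793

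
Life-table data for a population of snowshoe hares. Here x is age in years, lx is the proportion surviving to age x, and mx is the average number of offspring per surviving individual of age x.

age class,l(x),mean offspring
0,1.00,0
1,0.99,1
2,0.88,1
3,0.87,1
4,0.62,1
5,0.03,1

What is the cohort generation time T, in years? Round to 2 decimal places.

lx·mx: 0, 0.99, 0.88, 0.87, 0.62, 0.03 → R0 = 3.39
x·lx·mx: 0, 0.99, 1.76, 2.61, 2.48, 0.15 → Σ = 7.99
T = 7.99 / 3.39 = 2.356932… → 2.36

2.36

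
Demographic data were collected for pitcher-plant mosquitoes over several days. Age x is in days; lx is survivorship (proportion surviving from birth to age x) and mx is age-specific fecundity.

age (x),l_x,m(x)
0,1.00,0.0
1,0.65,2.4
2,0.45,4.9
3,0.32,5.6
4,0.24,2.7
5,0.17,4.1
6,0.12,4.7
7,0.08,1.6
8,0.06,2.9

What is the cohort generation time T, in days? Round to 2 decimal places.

lx·mx: 0, 1.56, 2.205, 1.792, 0.648, 0.697, 0.564, 0.128, 0.174 → R0 = 7.768
x·lx·mx: 0, 1.56, 4.41, 5.376, 2.592, 3.485, 3.384, 0.896, 1.392 → Σ = 23.095
T = 23.095 / 7.768 = 2.973095… → 2.97

2.97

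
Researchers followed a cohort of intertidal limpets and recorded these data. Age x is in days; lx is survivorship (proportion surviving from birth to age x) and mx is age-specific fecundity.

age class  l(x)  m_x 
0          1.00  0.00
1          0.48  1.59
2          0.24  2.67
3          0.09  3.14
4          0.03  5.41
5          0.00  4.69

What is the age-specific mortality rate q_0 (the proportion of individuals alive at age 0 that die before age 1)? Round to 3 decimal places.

0.520

q_0 = (l_0 − l_1) / l_0 = (1 − 0.48) / 1
     = 0.52 / 1 = 0.52 → 0.520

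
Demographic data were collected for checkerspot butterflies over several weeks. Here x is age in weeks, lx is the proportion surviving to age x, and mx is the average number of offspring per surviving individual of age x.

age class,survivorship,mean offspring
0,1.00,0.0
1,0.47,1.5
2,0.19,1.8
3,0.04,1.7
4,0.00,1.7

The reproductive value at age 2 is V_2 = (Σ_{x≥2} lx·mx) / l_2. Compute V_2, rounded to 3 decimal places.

lx·mx for x ≥ 2: 0.342, 0.068, 0 → sum = 0.41
V_2 = 0.41 / l_2 = 0.41 / 0.19 = 2.157895… → 2.158

2.158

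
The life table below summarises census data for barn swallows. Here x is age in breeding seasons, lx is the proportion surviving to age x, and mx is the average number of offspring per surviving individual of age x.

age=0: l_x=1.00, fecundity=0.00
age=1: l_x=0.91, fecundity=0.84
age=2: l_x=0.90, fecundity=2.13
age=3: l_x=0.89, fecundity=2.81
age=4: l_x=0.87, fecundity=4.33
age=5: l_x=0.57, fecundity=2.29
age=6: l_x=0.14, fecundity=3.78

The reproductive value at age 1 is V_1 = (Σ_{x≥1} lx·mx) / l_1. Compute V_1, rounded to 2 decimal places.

lx·mx for x ≥ 1: 0.7644, 1.917, 2.5009, 3.7671, 1.3053, 0.5292 → sum = 10.7839
V_1 = 10.7839 / l_1 = 10.7839 / 0.91 = 11.85044… → 11.85

11.85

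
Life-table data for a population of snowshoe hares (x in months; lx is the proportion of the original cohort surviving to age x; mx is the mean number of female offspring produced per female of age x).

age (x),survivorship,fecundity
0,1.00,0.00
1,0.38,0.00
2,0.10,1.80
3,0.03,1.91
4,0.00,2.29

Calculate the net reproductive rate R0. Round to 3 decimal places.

lx·mx by age: 0, 0, 0.18, 0.0573, 0
R0 = Σ lx·mx = 0.2373 → 0.237

0.237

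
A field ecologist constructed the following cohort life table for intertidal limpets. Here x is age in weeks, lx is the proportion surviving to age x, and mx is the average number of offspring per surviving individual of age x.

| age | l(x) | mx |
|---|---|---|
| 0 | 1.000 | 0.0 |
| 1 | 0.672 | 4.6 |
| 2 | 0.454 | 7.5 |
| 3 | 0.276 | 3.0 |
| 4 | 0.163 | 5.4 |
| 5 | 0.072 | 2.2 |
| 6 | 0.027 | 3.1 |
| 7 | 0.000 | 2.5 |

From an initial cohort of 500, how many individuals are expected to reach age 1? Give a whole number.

Expected survivors = N0 · l_1 = 500 × 0.672 = 336 → 336

336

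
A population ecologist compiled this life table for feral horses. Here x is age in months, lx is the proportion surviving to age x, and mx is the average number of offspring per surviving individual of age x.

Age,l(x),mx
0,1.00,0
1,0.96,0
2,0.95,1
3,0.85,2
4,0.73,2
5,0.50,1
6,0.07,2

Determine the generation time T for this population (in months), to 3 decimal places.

3.406

lx·mx: 0, 0, 0.95, 1.7, 1.46, 0.5, 0.14 → R0 = 4.75
x·lx·mx: 0, 0, 1.9, 5.1, 5.84, 2.5, 0.84 → Σ = 16.18
T = 16.18 / 4.75 = 3.406316… → 3.406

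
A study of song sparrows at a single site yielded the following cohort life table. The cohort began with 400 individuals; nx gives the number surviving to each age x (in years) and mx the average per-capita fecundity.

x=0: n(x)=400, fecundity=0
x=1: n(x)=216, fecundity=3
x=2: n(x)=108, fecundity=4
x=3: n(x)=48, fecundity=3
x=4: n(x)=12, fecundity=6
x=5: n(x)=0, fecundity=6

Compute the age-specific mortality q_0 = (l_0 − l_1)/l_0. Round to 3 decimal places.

0.460

lx = nx/n0 = nx/400: 1, 0.54, 0.27, 0.12, 0.03, 0
q_0 = (l_0 − l_1) / l_0 = (1 − 0.54) / 1
     = 0.46 / 1 = 0.46 → 0.460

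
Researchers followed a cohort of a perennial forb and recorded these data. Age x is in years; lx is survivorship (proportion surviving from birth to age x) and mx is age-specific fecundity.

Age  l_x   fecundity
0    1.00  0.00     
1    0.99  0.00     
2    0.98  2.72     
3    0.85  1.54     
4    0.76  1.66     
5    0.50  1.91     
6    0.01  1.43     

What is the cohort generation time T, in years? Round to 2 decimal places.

3.09

lx·mx: 0, 0, 2.6656, 1.309, 1.2616, 0.955, 0.0143 → R0 = 6.2055
x·lx·mx: 0, 0, 5.3312, 3.927, 5.0464, 4.775, 0.0858 → Σ = 19.1654
T = 19.1654 / 6.2055 = 3.088454… → 3.09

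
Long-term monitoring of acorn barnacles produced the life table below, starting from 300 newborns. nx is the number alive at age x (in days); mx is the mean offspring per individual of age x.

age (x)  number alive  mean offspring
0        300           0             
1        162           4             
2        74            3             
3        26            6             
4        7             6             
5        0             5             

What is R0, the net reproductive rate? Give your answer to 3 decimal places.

lx = nx/n0 = nx/300: 1, 0.54, 0.24667…, 0.08667…, 0.02333…, 0
lx·mx by age: 0, 2.16, 0.74…, 0.52…, 0.14…, 0
R0 = Σ lx·mx = 3.56… → 3.560

3.560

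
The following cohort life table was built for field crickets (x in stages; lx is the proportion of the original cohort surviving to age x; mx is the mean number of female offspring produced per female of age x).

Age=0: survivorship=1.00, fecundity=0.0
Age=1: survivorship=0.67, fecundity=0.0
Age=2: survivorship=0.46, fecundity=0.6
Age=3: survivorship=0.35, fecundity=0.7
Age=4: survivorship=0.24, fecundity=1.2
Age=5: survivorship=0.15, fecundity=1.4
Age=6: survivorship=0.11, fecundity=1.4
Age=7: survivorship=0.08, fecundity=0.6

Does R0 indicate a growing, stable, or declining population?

growing

R0 = Σ lx·mx = 0 + 0 + 0.276 + 0.245 + 0.288 + 0.21 + 0.154 + 0.048 = 1.221
R0 > 1, so the population is growing.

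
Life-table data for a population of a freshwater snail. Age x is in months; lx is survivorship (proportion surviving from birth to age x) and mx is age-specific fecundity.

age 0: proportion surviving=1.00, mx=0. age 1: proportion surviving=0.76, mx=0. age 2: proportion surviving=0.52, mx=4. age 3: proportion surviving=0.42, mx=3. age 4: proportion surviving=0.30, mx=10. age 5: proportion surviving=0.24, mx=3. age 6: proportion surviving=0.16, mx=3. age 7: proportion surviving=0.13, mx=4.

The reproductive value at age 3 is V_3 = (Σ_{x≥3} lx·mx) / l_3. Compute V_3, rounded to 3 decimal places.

lx·mx for x ≥ 3: 1.26, 3, 0.72, 0.48, 0.52 → sum = 5.98
V_3 = 5.98 / l_3 = 5.98 / 0.42 = 14.238095… → 14.238

14.238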